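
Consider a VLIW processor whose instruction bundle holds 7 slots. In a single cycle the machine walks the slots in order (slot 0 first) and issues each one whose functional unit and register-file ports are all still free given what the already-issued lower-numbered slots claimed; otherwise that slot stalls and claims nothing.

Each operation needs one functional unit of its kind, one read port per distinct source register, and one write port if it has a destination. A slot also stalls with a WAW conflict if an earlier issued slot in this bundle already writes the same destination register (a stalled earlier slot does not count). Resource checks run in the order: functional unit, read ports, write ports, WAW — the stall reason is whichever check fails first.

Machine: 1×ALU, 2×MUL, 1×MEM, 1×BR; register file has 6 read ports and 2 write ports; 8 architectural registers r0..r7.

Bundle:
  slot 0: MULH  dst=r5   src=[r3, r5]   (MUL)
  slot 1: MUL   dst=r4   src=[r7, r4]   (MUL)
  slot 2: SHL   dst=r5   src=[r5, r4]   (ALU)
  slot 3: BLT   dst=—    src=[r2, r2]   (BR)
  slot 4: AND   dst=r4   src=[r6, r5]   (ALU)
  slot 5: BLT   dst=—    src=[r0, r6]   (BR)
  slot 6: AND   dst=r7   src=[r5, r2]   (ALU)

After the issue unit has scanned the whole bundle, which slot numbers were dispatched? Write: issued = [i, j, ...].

[0] MUL needs rd=2 wr=1: ok; after: ALU=1 MUL=1 MEM=1 BR=1, R=4, W=1
[1] MUL needs rd=2 wr=1: ok; after: ALU=1 MUL=0 MEM=1 BR=1, R=2, W=0
[2] ALU needs rd=2 wr=1: WR_PORT; after: ALU=1 MUL=0 MEM=1 BR=1, R=2, W=0
[3] BR needs rd=1 wr=0: ok; after: ALU=1 MUL=0 MEM=1 BR=0, R=1, W=0
[4] ALU needs rd=2 wr=1: RD_PORT; after: ALU=1 MUL=0 MEM=1 BR=0, R=1, W=0
[5] BR needs rd=2 wr=0: FU; after: ALU=1 MUL=0 MEM=1 BR=0, R=1, W=0
[6] ALU needs rd=2 wr=1: RD_PORT; after: ALU=1 MUL=0 MEM=1 BR=0, R=1, W=0

issued = [0, 1, 3]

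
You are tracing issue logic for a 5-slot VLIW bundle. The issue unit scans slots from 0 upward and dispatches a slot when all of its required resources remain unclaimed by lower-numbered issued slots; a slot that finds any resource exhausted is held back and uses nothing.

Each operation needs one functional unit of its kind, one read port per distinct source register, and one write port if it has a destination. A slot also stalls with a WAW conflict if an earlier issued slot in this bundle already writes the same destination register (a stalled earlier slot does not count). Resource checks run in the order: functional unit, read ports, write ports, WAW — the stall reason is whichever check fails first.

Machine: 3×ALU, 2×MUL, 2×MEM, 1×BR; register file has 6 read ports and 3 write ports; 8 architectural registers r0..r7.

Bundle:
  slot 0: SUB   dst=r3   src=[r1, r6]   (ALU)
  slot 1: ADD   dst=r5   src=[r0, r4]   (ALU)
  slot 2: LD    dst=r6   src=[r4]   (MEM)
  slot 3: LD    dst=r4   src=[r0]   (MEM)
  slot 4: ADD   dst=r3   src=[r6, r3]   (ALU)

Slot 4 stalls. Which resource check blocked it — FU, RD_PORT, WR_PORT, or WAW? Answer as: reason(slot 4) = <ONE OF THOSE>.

reason(slot 4) = RD_PORT

(0) want 1×ALU +2rd +1wr — yes → AL2|MU2|ME2|BR1|rd4|wr2
(1) want 1×ALU +2rd +1wr — yes → AL1|MU2|ME2|BR1|rd2|wr1
(2) want 1×MEM +1rd +1wr — yes → AL1|MU2|ME1|BR1|rd1|wr0
(3) want 1×MEM +1rd +1wr — WR_PORT → AL1|MU2|ME1|BR1|rd1|wr0
(4) want 1×ALU +2rd +1wr — RD_PORT → AL1|MU2|ME1|BR1|rd1|wr0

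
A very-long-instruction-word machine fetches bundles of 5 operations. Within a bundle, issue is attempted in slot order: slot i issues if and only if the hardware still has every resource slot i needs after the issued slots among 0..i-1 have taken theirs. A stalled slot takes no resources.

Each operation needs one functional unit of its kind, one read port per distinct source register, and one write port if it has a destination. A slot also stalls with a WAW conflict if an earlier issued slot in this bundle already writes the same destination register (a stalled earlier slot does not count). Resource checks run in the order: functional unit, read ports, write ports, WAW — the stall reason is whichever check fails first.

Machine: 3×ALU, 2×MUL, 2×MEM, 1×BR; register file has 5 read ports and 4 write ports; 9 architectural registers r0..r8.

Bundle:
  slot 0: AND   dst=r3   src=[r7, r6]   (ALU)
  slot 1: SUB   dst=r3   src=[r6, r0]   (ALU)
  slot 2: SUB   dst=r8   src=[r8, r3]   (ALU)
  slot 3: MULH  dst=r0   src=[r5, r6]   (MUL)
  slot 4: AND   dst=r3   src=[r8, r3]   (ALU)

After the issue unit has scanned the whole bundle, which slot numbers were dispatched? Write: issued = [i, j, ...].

slot 0 (ALU): ISSUE — free A2,Mu2,Ld2,B1 rp3 wp3
slot 1 (ALU): stall WAW — free A2,Mu2,Ld2,B1 rp3 wp3
slot 2 (ALU): ISSUE — free A1,Mu2,Ld2,B1 rp1 wp2
slot 3 (MUL): stall RD_PORT — free A1,Mu2,Ld2,B1 rp1 wp2
slot 4 (ALU): stall RD_PORT — free A1,Mu2,Ld2,B1 rp1 wp2

issued = [0, 2]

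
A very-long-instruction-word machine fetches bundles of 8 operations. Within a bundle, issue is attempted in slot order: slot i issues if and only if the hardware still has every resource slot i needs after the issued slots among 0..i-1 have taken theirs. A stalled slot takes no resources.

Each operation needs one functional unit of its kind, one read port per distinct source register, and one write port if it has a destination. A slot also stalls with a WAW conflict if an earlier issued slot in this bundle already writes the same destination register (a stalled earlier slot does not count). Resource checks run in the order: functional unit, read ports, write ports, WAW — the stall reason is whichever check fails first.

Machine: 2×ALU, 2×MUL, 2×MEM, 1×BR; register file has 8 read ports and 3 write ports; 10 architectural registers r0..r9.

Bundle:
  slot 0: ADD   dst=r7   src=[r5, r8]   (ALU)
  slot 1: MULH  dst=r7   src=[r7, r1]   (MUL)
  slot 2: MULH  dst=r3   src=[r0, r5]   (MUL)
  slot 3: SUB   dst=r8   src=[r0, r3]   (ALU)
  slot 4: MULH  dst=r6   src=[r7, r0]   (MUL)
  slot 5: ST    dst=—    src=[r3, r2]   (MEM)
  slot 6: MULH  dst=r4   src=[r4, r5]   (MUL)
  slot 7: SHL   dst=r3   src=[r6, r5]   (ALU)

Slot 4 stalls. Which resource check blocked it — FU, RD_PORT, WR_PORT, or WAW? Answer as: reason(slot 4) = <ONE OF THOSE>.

reason(slot 4) = WR_PORT

[0] ALU needs rd=2 wr=1: ok; after: ALU=1 MUL=2 MEM=2 BR=1, R=6, W=2
[1] MUL needs rd=2 wr=1: WAW; after: ALU=1 MUL=2 MEM=2 BR=1, R=6, W=2
[2] MUL needs rd=2 wr=1: ok; after: ALU=1 MUL=1 MEM=2 BR=1, R=4, W=1
[3] ALU needs rd=2 wr=1: ok; after: ALU=0 MUL=1 MEM=2 BR=1, R=2, W=0
[4] MUL needs rd=2 wr=1: WR_PORT; after: ALU=0 MUL=1 MEM=2 BR=1, R=2, W=0
[5] MEM needs rd=2 wr=0: ok; after: ALU=0 MUL=1 MEM=1 BR=1, R=0, W=0
[6] MUL needs rd=2 wr=1: RD_PORT; after: ALU=0 MUL=1 MEM=1 BR=1, R=0, W=0
[7] ALU needs rd=2 wr=1: FU; after: ALU=0 MUL=1 MEM=1 BR=1, R=0, W=0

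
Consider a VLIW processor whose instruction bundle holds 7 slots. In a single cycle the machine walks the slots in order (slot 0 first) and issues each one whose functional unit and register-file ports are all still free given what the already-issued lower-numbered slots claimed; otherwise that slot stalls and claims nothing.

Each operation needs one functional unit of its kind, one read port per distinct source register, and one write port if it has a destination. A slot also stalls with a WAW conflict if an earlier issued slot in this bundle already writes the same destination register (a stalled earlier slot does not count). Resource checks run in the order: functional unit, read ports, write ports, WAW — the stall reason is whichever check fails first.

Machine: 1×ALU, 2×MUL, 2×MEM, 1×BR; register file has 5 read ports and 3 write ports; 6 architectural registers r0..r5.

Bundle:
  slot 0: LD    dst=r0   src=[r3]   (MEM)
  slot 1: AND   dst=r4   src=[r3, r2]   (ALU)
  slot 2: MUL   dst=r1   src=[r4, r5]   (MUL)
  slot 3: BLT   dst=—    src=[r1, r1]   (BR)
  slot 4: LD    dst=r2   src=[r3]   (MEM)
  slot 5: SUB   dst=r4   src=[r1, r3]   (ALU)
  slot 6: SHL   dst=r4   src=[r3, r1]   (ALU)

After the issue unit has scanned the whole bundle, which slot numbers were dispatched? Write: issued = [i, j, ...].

issued = [0, 1, 2]

slot 0 (MEM): ISSUE — free A1,Mu2,Ld1,B1 rp4 wp2
slot 1 (ALU): ISSUE — free A0,Mu2,Ld1,B1 rp2 wp1
slot 2 (MUL): ISSUE — free A0,Mu1,Ld1,B1 rp0 wp0
slot 3 (BR): stall RD_PORT — free A0,Mu1,Ld1,B1 rp0 wp0
slot 4 (MEM): stall RD_PORT — free A0,Mu1,Ld1,B1 rp0 wp0
slot 5 (ALU): stall FU — free A0,Mu1,Ld1,B1 rp0 wp0
slot 6 (ALU): stall FU — free A0,Mu1,Ld1,B1 rp0 wp0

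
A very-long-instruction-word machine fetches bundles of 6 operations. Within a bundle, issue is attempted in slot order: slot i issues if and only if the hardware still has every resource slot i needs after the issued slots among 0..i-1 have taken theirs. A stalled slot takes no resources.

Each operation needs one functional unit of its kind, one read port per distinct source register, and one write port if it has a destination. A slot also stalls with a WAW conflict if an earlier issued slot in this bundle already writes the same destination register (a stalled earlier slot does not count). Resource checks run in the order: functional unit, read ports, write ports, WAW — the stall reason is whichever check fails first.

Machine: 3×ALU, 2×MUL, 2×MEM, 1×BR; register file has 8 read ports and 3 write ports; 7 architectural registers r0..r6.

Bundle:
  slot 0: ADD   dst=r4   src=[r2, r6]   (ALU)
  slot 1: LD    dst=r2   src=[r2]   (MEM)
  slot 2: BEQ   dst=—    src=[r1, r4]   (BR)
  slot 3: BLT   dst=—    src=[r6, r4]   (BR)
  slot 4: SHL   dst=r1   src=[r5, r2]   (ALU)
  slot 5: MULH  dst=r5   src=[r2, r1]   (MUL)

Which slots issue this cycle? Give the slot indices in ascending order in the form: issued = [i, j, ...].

issued = [0, 1, 2, 4]

(0) want 1×ALU +2rd +1wr — yes → AL2|MU2|ME2|BR1|rd6|wr2
(1) want 1×MEM +1rd +1wr — yes → AL2|MU2|ME1|BR1|rd5|wr1
(2) want 1×BR +2rd +0wr — yes → AL2|MU2|ME1|BR0|rd3|wr1
(3) want 1×BR +2rd +0wr — FU → AL2|MU2|ME1|BR0|rd3|wr1
(4) want 1×ALU +2rd +1wr — yes → AL1|MU2|ME1|BR0|rd1|wr0
(5) want 1×MUL +2rd +1wr — RD_PORT → AL1|MU2|ME1|BR0|rd1|wr0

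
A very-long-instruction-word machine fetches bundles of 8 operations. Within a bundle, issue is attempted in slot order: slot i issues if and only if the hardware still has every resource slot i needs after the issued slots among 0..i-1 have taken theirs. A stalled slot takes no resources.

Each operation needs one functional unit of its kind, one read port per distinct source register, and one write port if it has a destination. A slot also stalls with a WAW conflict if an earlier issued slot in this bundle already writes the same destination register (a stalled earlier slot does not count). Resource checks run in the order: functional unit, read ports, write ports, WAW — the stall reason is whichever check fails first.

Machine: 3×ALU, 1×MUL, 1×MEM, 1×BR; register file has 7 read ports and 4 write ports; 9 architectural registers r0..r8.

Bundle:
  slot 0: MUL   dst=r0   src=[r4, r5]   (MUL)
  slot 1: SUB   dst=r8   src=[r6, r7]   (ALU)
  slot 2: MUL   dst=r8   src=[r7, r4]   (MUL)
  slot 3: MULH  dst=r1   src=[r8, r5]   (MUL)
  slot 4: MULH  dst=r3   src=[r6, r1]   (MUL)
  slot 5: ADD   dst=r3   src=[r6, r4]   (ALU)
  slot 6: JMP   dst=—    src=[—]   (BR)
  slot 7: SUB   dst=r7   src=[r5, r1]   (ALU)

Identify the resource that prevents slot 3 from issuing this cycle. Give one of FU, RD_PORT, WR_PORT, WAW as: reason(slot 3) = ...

reason(slot 3) = FU

[0] MUL needs rd=2 wr=1: ok; after: ALU=3 MUL=0 MEM=1 BR=1, R=5, W=3
[1] ALU needs rd=2 wr=1: ok; after: ALU=2 MUL=0 MEM=1 BR=1, R=3, W=2
[2] MUL needs rd=2 wr=1: FU; after: ALU=2 MUL=0 MEM=1 BR=1, R=3, W=2
[3] MUL needs rd=2 wr=1: FU; after: ALU=2 MUL=0 MEM=1 BR=1, R=3, W=2
[4] MUL needs rd=2 wr=1: FU; after: ALU=2 MUL=0 MEM=1 BR=1, R=3, W=2
[5] ALU needs rd=2 wr=1: ok; after: ALU=1 MUL=0 MEM=1 BR=1, R=1, W=1
[6] BR needs rd=0 wr=0: ok; after: ALU=1 MUL=0 MEM=1 BR=0, R=1, W=1
[7] ALU needs rd=2 wr=1: RD_PORT; after: ALU=1 MUL=0 MEM=1 BR=0, R=1, W=1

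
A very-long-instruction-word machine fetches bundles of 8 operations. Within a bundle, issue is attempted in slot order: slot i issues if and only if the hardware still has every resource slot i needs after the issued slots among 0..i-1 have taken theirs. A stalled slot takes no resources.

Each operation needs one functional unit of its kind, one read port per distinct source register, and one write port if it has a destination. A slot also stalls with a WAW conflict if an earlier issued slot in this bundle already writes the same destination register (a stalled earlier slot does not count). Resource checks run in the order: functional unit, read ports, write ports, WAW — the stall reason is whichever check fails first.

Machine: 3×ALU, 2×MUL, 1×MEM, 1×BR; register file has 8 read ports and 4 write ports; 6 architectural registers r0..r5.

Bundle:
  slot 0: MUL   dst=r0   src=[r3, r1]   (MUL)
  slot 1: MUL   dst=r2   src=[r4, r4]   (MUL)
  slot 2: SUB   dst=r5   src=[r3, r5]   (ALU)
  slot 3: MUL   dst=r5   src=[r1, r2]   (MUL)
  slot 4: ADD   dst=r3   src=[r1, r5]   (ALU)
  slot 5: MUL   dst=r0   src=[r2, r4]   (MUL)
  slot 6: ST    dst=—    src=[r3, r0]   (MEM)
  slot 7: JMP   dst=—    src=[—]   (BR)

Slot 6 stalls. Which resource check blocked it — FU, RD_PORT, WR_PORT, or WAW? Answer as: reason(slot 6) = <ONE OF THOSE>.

[0] MUL needs rd=2 wr=1: ok; after: ALU=3 MUL=1 MEM=1 BR=1, R=6, W=3
[1] MUL needs rd=1 wr=1: ok; after: ALU=3 MUL=0 MEM=1 BR=1, R=5, W=2
[2] ALU needs rd=2 wr=1: ok; after: ALU=2 MUL=0 MEM=1 BR=1, R=3, W=1
[3] MUL needs rd=2 wr=1: FU; after: ALU=2 MUL=0 MEM=1 BR=1, R=3, W=1
[4] ALU needs rd=2 wr=1: ok; after: ALU=1 MUL=0 MEM=1 BR=1, R=1, W=0
[5] MUL needs rd=2 wr=1: FU; after: ALU=1 MUL=0 MEM=1 BR=1, R=1, W=0
[6] MEM needs rd=2 wr=0: RD_PORT; after: ALU=1 MUL=0 MEM=1 BR=1, R=1, W=0
[7] BR needs rd=0 wr=0: ok; after: ALU=1 MUL=0 MEM=1 BR=0, R=1, W=0

reason(slot 6) = RD_PORT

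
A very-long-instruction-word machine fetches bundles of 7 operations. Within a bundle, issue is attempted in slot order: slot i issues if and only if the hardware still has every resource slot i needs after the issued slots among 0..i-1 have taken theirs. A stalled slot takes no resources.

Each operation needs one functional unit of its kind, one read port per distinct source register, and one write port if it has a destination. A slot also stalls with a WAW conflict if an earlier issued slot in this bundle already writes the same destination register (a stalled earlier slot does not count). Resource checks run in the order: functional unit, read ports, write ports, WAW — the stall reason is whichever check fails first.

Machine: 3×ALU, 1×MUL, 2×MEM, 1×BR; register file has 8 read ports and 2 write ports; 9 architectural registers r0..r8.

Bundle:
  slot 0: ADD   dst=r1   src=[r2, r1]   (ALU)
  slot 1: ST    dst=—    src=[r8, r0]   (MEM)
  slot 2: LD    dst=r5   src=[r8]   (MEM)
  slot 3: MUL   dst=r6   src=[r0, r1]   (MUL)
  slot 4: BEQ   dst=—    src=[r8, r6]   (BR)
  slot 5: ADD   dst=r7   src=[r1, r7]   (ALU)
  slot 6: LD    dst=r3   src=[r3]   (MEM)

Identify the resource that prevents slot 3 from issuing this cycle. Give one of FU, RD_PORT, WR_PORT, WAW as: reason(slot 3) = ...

  0. ALU→r1 ⇒ go  {2A/1Mu/2Ld/1B | 6r 1w}
  1. MEM ⇒ go  {2A/1Mu/1Ld/1B | 4r 1w}
  2. MEM→r5 ⇒ go  {2A/1Mu/0Ld/1B | 3r 0w}
  3. MUL→r6 ⇒ no(WR_PORT)  {2A/1Mu/0Ld/1B | 3r 0w}
  4. BR ⇒ go  {2A/1Mu/0Ld/0B | 1r 0w}
  5. ALU→r7 ⇒ no(RD_PORT)  {2A/1Mu/0Ld/0B | 1r 0w}
  6. MEM→r3 ⇒ no(FU)  {2A/1Mu/0Ld/0B | 1r 0w}

reason(slot 3) = WR_PORT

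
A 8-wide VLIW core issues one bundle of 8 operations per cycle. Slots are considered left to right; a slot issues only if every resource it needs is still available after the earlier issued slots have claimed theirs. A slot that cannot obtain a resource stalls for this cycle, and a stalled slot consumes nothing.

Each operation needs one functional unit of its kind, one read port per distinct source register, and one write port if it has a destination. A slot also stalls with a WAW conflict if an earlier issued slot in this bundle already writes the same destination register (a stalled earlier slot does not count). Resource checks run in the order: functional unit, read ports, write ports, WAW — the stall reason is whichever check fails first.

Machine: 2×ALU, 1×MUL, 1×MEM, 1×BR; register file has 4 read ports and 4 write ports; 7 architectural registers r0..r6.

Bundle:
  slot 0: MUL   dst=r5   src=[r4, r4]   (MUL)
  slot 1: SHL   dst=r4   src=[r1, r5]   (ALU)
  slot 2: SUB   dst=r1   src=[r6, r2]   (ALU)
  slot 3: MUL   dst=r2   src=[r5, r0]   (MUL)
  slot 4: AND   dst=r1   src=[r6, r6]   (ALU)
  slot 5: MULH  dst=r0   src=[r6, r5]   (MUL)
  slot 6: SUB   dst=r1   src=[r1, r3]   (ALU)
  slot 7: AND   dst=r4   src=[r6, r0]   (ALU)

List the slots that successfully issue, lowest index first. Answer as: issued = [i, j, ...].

(0) want 1×MUL +1rd +1wr — yes → AL2|MU0|ME1|BR1|rd3|wr3
(1) want 1×ALU +2rd +1wr — yes → AL1|MU0|ME1|BR1|rd1|wr2
(2) want 1×ALU +2rd +1wr — RD_PORT → AL1|MU0|ME1|BR1|rd1|wr2
(3) want 1×MUL +2rd +1wr — FU → AL1|MU0|ME1|BR1|rd1|wr2
(4) want 1×ALU +1rd +1wr — yes → AL0|MU0|ME1|BR1|rd0|wr1
(5) want 1×MUL +2rd +1wr — FU → AL0|MU0|ME1|BR1|rd0|wr1
(6) want 1×ALU +2rd +1wr — FU → AL0|MU0|ME1|BR1|rd0|wr1
(7) want 1×ALU +2rd +1wr — FU → AL0|MU0|ME1|BR1|rd0|wr1

issued = [0, 1, 4]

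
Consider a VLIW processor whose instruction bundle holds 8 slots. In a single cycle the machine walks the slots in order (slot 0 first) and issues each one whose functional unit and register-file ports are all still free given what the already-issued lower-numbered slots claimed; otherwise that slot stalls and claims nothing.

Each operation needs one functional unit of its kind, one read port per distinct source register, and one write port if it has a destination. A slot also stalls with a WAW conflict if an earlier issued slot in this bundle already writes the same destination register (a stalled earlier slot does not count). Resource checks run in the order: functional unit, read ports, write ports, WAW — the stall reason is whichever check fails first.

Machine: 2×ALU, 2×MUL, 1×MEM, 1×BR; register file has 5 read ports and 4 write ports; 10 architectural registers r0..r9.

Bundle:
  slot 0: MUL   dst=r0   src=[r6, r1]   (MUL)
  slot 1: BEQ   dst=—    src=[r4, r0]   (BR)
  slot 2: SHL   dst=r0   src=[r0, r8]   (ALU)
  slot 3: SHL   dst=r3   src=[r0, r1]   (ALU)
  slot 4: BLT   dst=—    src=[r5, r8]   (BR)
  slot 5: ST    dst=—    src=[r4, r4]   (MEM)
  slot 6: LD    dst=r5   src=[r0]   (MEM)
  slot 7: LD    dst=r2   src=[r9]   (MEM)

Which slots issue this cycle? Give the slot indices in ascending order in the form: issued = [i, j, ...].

issued = [0, 1, 5]

  0. MUL→r0 ⇒ go  {2A/1Mu/1Ld/1B | 3r 3w}
  1. BR ⇒ go  {2A/1Mu/1Ld/0B | 1r 3w}
  2. ALU→r0 ⇒ no(RD_PORT)  {2A/1Mu/1Ld/0B | 1r 3w}
  3. ALU→r3 ⇒ no(RD_PORT)  {2A/1Mu/1Ld/0B | 1r 3w}
  4. BR ⇒ no(FU)  {2A/1Mu/1Ld/0B | 1r 3w}
  5. MEM ⇒ go  {2A/1Mu/0Ld/0B | 0r 3w}
  6. MEM→r5 ⇒ no(FU)  {2A/1Mu/0Ld/0B | 0r 3w}
  7. MEM→r2 ⇒ no(FU)  {2A/1Mu/0Ld/0B | 0r 3w}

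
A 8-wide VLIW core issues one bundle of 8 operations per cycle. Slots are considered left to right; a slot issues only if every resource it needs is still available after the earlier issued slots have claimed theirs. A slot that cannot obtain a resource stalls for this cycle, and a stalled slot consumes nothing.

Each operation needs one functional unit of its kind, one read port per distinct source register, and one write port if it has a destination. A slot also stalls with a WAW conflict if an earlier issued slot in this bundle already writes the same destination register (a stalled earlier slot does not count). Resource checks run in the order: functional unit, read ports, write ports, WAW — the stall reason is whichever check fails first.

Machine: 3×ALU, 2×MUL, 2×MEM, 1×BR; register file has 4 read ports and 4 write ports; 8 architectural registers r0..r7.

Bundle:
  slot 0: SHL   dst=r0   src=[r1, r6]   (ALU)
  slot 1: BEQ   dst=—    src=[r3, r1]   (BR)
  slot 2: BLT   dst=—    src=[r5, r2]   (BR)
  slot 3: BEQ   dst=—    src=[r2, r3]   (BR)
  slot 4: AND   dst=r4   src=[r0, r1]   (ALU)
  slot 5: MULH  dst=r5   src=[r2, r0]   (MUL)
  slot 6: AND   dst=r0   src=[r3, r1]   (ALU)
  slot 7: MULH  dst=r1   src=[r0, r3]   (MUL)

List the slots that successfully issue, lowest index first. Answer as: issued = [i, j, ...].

slot 0 (ALU): ISSUE — free A2,Mu2,Ld2,B1 rp2 wp3
slot 1 (BR): ISSUE — free A2,Mu2,Ld2,B0 rp0 wp3
slot 2 (BR): stall FU — free A2,Mu2,Ld2,B0 rp0 wp3
slot 3 (BR): stall FU — free A2,Mu2,Ld2,B0 rp0 wp3
slot 4 (ALU): stall RD_PORT — free A2,Mu2,Ld2,B0 rp0 wp3
slot 5 (MUL): stall RD_PORT — free A2,Mu2,Ld2,B0 rp0 wp3
slot 6 (ALU): stall RD_PORT — free A2,Mu2,Ld2,B0 rp0 wp3
slot 7 (MUL): stall RD_PORT — free A2,Mu2,Ld2,B0 rp0 wp3

issued = [0, 1]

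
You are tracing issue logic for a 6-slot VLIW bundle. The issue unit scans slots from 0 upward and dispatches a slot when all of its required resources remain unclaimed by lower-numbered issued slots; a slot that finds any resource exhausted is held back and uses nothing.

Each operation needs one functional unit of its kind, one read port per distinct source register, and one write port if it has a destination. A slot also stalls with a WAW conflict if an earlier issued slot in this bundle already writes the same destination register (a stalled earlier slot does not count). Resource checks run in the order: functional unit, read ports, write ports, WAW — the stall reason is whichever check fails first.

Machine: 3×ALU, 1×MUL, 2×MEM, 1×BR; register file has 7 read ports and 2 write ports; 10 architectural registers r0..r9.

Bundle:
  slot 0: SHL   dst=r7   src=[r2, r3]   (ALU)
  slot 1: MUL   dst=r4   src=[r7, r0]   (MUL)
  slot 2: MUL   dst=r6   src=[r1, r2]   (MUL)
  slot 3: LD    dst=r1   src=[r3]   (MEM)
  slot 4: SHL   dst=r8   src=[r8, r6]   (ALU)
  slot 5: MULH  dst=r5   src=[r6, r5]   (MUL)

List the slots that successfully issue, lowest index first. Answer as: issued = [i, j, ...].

issued = [0, 1]

  0. ALU→r7 ⇒ go  {2A/1Mu/2Ld/1B | 5r 1w}
  1. MUL→r4 ⇒ go  {2A/0Mu/2Ld/1B | 3r 0w}
  2. MUL→r6 ⇒ no(FU)  {2A/0Mu/2Ld/1B | 3r 0w}
  3. MEM→r1 ⇒ no(WR_PORT)  {2A/0Mu/2Ld/1B | 3r 0w}
  4. ALU→r8 ⇒ no(WR_PORT)  {2A/0Mu/2Ld/1B | 3r 0w}
  5. MUL→r5 ⇒ no(FU)  {2A/0Mu/2Ld/1B | 3r 0w}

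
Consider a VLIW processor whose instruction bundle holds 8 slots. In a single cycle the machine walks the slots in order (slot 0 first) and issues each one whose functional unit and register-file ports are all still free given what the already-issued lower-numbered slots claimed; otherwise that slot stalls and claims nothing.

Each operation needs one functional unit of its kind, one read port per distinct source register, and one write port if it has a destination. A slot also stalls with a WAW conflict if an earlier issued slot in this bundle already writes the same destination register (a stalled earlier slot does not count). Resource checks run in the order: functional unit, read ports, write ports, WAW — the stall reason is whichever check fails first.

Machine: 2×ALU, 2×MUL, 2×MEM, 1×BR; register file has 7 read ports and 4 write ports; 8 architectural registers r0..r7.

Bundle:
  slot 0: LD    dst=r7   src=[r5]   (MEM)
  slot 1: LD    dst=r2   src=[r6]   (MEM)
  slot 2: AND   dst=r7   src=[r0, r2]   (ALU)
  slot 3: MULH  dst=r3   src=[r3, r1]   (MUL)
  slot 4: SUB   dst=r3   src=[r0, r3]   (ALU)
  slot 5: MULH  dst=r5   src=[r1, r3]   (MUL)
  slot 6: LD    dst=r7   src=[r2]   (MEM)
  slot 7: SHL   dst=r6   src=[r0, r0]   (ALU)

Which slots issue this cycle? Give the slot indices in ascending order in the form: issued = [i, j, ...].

slot 0 (MEM): ISSUE — free A2,Mu2,Ld1,B1 rp6 wp3
slot 1 (MEM): ISSUE — free A2,Mu2,Ld0,B1 rp5 wp2
slot 2 (ALU): stall WAW — free A2,Mu2,Ld0,B1 rp5 wp2
slot 3 (MUL): ISSUE — free A2,Mu1,Ld0,B1 rp3 wp1
slot 4 (ALU): stall WAW — free A2,Mu1,Ld0,B1 rp3 wp1
slot 5 (MUL): ISSUE — free A2,Mu0,Ld0,B1 rp1 wp0
slot 6 (MEM): stall FU — free A2,Mu0,Ld0,B1 rp1 wp0
slot 7 (ALU): stall WR_PORT — free A2,Mu0,Ld0,B1 rp1 wp0

issued = [0, 1, 3, 5]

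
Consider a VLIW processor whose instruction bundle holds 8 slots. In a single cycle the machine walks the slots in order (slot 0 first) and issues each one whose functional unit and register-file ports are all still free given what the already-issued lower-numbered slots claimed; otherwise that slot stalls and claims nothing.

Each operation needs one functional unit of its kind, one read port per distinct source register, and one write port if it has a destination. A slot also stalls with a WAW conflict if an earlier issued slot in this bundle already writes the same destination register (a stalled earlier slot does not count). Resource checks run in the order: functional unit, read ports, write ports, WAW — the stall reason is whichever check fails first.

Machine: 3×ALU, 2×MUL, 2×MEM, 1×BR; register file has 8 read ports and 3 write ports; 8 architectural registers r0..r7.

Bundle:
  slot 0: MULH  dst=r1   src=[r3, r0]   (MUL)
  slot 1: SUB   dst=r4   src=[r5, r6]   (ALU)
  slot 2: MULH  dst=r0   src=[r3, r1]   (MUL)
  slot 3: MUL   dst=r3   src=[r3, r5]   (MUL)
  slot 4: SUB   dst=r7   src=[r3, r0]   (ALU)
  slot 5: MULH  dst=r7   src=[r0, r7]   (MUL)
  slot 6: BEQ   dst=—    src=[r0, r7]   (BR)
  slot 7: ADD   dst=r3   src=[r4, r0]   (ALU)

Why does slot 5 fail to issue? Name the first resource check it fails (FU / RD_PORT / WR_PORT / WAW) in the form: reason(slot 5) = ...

reason(slot 5) = FU

slot 0 (MUL): ISSUE — free A3,Mu1,Ld2,B1 rp6 wp2
slot 1 (ALU): ISSUE — free A2,Mu1,Ld2,B1 rp4 wp1
slot 2 (MUL): ISSUE — free A2,Mu0,Ld2,B1 rp2 wp0
slot 3 (MUL): stall FU — free A2,Mu0,Ld2,B1 rp2 wp0
slot 4 (ALU): stall WR_PORT — free A2,Mu0,Ld2,B1 rp2 wp0
slot 5 (MUL): stall FU — free A2,Mu0,Ld2,B1 rp2 wp0
slot 6 (BR): ISSUE — free A2,Mu0,Ld2,B0 rp0 wp0
slot 7 (ALU): stall RD_PORT — free A2,Mu0,Ld2,B0 rp0 wp0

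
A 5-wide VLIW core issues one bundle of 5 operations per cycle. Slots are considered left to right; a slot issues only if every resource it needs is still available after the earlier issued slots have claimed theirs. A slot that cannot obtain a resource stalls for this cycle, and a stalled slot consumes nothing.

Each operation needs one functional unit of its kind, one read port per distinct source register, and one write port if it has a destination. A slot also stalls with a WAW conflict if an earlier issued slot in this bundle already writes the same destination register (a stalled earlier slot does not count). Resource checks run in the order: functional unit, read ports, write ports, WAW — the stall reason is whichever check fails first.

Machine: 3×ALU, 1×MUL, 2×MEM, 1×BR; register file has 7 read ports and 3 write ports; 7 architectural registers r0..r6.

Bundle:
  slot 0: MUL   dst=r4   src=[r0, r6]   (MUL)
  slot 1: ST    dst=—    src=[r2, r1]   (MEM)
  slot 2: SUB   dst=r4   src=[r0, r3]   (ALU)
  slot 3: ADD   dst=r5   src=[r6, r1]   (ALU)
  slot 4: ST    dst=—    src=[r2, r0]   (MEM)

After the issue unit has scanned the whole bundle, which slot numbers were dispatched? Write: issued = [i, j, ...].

#0 MUL src=r0,r6 dispatched  <A:3 Mu:0 Ld:2 B:1 rd:5 wr:2>
#1 MEM src=r2,r1 dispatched  <A:3 Mu:0 Ld:1 B:1 rd:3 wr:2>
#2 ALU src=r0,r3 held:WAW  <A:3 Mu:0 Ld:1 B:1 rd:3 wr:2>
#3 ALU src=r6,r1 dispatched  <A:2 Mu:0 Ld:1 B:1 rd:1 wr:1>
#4 MEM src=r2,r0 held:RD_PORT  <A:2 Mu:0 Ld:1 B:1 rd:1 wr:1>

issued = [0, 1, 3]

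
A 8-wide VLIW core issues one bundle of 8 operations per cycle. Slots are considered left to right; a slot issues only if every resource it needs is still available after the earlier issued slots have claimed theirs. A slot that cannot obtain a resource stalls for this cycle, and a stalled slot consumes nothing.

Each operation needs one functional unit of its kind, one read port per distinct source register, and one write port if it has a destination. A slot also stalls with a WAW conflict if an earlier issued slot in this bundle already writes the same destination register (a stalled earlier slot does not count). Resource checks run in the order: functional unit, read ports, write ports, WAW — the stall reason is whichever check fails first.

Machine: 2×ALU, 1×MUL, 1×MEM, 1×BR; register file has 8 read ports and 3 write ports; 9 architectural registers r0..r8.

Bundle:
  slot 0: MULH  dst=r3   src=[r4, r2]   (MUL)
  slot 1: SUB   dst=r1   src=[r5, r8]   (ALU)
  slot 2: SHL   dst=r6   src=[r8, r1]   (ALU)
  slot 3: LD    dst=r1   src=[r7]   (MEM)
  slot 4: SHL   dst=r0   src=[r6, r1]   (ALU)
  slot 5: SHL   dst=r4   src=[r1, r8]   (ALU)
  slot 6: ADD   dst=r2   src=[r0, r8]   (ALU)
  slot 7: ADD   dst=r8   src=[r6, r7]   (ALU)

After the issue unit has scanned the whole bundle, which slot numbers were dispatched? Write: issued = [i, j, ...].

  0. MUL→r3 ⇒ go  {2A/0Mu/1Ld/1B | 6r 2w}
  1. ALU→r1 ⇒ go  {1A/0Mu/1Ld/1B | 4r 1w}
  2. ALU→r6 ⇒ go  {0A/0Mu/1Ld/1B | 2r 0w}
  3. MEM→r1 ⇒ no(WR_PORT)  {0A/0Mu/1Ld/1B | 2r 0w}
  4. ALU→r0 ⇒ no(FU)  {0A/0Mu/1Ld/1B | 2r 0w}
  5. ALU→r4 ⇒ no(FU)  {0A/0Mu/1Ld/1B | 2r 0w}
  6. ALU→r2 ⇒ no(FU)  {0A/0Mu/1Ld/1B | 2r 0w}
  7. ALU→r8 ⇒ no(FU)  {0A/0Mu/1Ld/1B | 2r 0w}

issued = [0, 1, 2]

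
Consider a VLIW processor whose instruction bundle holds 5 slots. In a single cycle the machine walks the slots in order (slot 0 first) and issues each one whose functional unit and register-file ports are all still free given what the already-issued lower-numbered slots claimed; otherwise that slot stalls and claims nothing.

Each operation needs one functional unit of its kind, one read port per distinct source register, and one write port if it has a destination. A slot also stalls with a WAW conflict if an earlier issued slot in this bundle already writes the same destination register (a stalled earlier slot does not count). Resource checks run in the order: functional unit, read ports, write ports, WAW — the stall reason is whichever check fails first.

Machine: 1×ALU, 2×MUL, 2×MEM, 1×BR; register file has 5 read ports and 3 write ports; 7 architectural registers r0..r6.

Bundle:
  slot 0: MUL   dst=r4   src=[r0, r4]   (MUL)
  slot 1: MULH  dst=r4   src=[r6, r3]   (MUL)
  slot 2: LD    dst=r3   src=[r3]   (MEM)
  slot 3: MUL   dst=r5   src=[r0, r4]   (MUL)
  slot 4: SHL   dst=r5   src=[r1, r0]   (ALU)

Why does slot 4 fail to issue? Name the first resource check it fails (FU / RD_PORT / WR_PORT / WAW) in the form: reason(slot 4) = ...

[0] MUL needs rd=2 wr=1: ok; after: ALU=1 MUL=1 MEM=2 BR=1, R=3, W=2
[1] MUL needs rd=2 wr=1: WAW; after: ALU=1 MUL=1 MEM=2 BR=1, R=3, W=2
[2] MEM needs rd=1 wr=1: ok; after: ALU=1 MUL=1 MEM=1 BR=1, R=2, W=1
[3] MUL needs rd=2 wr=1: ok; after: ALU=1 MUL=0 MEM=1 BR=1, R=0, W=0
[4] ALU needs rd=2 wr=1: RD_PORT; after: ALU=1 MUL=0 MEM=1 BR=1, R=0, W=0

reason(slot 4) = RD_PORT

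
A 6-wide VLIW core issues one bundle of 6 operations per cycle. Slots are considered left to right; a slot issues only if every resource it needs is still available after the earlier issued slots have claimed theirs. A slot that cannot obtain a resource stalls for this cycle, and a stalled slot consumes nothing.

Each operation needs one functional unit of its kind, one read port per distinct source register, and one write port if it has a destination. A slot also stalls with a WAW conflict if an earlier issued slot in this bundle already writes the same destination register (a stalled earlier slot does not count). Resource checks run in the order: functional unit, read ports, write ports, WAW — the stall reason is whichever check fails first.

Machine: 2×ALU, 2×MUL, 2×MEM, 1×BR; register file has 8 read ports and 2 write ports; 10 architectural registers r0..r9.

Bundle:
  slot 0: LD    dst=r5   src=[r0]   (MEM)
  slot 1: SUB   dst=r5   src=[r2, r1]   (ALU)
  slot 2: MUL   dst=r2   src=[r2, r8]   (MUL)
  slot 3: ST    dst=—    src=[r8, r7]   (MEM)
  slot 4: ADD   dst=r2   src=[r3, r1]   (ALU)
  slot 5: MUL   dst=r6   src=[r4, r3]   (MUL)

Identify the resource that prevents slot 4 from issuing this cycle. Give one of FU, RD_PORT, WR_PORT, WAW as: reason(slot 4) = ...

slot 0 (MEM): ISSUE — free A2,Mu2,Ld1,B1 rp7 wp1
slot 1 (ALU): stall WAW — free A2,Mu2,Ld1,B1 rp7 wp1
slot 2 (MUL): ISSUE — free A2,Mu1,Ld1,B1 rp5 wp0
slot 3 (MEM): ISSUE — free A2,Mu1,Ld0,B1 rp3 wp0
slot 4 (ALU): stall WR_PORT — free A2,Mu1,Ld0,B1 rp3 wp0
slot 5 (MUL): stall WR_PORT — free A2,Mu1,Ld0,B1 rp3 wp0

reason(slot 4) = WR_PORT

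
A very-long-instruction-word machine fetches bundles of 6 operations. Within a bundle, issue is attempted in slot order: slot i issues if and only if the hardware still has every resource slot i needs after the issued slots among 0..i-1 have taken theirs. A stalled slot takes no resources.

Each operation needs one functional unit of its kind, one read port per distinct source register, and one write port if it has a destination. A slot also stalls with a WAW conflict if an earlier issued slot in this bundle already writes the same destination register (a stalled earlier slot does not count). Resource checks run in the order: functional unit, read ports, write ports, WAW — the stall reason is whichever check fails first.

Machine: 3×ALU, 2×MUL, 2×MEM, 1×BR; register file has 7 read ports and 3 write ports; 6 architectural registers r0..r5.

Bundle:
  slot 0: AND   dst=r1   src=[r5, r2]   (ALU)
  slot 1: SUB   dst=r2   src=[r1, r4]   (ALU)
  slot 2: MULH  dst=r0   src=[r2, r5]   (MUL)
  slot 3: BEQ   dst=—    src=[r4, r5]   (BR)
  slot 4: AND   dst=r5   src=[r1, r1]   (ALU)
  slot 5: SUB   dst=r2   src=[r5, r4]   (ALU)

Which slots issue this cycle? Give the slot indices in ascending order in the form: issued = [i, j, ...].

slot 0 (ALU): ISSUE — free A2,Mu2,Ld2,B1 rp5 wp2
slot 1 (ALU): ISSUE — free A1,Mu2,Ld2,B1 rp3 wp1
slot 2 (MUL): ISSUE — free A1,Mu1,Ld2,B1 rp1 wp0
slot 3 (BR): stall RD_PORT — free A1,Mu1,Ld2,B1 rp1 wp0
slot 4 (ALU): stall WR_PORT — free A1,Mu1,Ld2,B1 rp1 wp0
slot 5 (ALU): stall RD_PORT — free A1,Mu1,Ld2,B1 rp1 wp0

issued = [0, 1, 2]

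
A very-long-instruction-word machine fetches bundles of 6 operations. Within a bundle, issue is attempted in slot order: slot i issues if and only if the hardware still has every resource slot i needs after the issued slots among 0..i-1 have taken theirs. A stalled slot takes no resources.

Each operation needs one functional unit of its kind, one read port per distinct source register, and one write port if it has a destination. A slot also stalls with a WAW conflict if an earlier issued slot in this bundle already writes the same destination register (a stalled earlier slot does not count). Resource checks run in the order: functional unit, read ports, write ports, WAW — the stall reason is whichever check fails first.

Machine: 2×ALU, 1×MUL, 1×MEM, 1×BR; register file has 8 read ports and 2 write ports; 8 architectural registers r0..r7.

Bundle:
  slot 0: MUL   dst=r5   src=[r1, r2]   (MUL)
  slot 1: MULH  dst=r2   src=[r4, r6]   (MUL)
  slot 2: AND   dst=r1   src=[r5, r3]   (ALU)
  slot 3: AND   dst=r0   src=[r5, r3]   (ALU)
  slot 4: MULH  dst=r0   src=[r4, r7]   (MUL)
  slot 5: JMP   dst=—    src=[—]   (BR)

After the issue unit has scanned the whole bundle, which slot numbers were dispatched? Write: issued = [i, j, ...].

#0 MUL src=r1,r2 dispatched  <A:2 Mu:0 Ld:1 B:1 rd:6 wr:1>
#1 MUL src=r4,r6 held:FU  <A:2 Mu:0 Ld:1 B:1 rd:6 wr:1>
#2 ALU src=r5,r3 dispatched  <A:1 Mu:0 Ld:1 B:1 rd:4 wr:0>
#3 ALU src=r5,r3 held:WR_PORT  <A:1 Mu:0 Ld:1 B:1 rd:4 wr:0>
#4 MUL src=r4,r7 held:FU  <A:1 Mu:0 Ld:1 B:1 rd:4 wr:0>
#5 BR src=- dispatched  <A:1 Mu:0 Ld:1 B:0 rd:4 wr:0>

issued = [0, 2, 5]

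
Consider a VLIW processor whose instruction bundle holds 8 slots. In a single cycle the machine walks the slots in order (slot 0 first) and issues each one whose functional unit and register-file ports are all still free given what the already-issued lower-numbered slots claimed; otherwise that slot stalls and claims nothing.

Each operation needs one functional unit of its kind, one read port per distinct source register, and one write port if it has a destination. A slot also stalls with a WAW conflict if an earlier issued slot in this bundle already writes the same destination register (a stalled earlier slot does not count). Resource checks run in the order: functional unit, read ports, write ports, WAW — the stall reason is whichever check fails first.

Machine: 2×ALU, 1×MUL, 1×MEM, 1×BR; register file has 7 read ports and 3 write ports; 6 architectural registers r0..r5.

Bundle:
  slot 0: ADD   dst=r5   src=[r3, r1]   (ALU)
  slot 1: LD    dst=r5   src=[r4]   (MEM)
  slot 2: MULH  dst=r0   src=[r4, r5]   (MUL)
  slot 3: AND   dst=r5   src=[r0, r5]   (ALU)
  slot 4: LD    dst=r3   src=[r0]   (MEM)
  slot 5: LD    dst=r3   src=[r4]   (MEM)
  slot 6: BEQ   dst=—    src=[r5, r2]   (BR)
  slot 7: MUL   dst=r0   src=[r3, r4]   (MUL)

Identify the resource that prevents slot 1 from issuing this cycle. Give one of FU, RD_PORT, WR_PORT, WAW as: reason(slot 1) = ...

reason(slot 1) = WAW

slot 0 (ALU): ISSUE — free A1,Mu1,Ld1,B1 rp5 wp2
slot 1 (MEM): stall WAW — free A1,Mu1,Ld1,B1 rp5 wp2
slot 2 (MUL): ISSUE — free A1,Mu0,Ld1,B1 rp3 wp1
slot 3 (ALU): stall WAW — free A1,Mu0,Ld1,B1 rp3 wp1
slot 4 (MEM): ISSUE — free A1,Mu0,Ld0,B1 rp2 wp0
slot 5 (MEM): stall FU — free A1,Mu0,Ld0,B1 rp2 wp0
slot 6 (BR): ISSUE — free A1,Mu0,Ld0,B0 rp0 wp0
slot 7 (MUL): stall FU — free A1,Mu0,Ld0,B0 rp0 wp0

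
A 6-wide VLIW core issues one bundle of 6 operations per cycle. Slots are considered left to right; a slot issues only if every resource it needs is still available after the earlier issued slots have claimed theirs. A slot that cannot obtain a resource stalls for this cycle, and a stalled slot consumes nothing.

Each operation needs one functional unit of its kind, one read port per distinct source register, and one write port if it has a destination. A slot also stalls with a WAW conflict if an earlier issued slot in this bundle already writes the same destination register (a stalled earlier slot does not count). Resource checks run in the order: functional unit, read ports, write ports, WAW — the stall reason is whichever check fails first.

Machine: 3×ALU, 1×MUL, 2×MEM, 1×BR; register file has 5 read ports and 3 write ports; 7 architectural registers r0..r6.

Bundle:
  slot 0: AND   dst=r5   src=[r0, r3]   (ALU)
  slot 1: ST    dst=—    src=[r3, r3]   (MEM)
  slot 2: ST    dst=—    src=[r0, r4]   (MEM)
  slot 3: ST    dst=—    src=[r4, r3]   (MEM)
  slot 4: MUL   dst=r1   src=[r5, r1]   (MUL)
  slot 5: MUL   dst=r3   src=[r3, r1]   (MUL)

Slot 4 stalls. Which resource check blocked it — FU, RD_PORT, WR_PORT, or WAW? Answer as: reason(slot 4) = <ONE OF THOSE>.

#0 ALU src=r0,r3 dispatched  <A:2 Mu:1 Ld:2 B:1 rd:3 wr:2>
#1 MEM src=r3,r3 dispatched  <A:2 Mu:1 Ld:1 B:1 rd:2 wr:2>
#2 MEM src=r0,r4 dispatched  <A:2 Mu:1 Ld:0 B:1 rd:0 wr:2>
#3 MEM src=r4,r3 held:FU  <A:2 Mu:1 Ld:0 B:1 rd:0 wr:2>
#4 MUL src=r5,r1 held:RD_PORT  <A:2 Mu:1 Ld:0 B:1 rd:0 wr:2>
#5 MUL src=r3,r1 held:RD_PORT  <A:2 Mu:1 Ld:0 B:1 rd:0 wr:2>

reason(slot 4) = RD_PORT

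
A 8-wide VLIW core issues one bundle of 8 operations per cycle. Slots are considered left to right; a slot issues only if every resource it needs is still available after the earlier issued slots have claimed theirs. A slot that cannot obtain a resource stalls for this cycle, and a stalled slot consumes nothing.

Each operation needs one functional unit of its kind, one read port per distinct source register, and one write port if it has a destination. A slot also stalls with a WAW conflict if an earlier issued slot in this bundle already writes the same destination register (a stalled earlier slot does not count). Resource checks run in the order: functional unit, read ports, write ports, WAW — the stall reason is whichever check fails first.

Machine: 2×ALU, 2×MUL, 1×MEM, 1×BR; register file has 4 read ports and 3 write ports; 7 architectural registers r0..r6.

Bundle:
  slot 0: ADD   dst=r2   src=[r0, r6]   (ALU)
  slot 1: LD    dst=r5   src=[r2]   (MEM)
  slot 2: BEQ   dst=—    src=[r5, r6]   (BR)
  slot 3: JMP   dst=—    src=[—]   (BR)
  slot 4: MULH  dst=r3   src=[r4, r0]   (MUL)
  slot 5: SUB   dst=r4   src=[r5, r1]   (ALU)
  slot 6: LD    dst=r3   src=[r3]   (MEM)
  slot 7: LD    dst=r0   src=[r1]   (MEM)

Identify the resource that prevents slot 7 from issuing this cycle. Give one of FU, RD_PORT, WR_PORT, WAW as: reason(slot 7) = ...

(0) want 1×ALU +2rd +1wr — yes → AL1|MU2|ME1|BR1|rd2|wr2
(1) want 1×MEM +1rd +1wr — yes → AL1|MU2|ME0|BR1|rd1|wr1
(2) want 1×BR +2rd +0wr — RD_PORT → AL1|MU2|ME0|BR1|rd1|wr1
(3) want 1×BR +0rd +0wr — yes → AL1|MU2|ME0|BR0|rd1|wr1
(4) want 1×MUL +2rd +1wr — RD_PORT → AL1|MU2|ME0|BR0|rd1|wr1
(5) want 1×ALU +2rd +1wr — RD_PORT → AL1|MU2|ME0|BR0|rd1|wr1
(6) want 1×MEM +1rd +1wr — FU → AL1|MU2|ME0|BR0|rd1|wr1
(7) want 1×MEM +1rd +1wr — FU → AL1|MU2|ME0|BR0|rd1|wr1

reason(slot 7) = FU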